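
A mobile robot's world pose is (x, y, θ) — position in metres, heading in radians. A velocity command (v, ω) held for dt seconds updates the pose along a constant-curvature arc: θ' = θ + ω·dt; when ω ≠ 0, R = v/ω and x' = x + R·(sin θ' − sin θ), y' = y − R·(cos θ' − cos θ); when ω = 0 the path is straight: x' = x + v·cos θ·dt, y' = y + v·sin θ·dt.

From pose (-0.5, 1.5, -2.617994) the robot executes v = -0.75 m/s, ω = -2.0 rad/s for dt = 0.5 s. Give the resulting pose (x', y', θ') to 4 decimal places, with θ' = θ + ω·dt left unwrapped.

(-0.1405, 1.5085, -3.6180)

θ' = -2.6180 + -2.0·0.5 = -3.6180
R = v/ω = -0.75/-2.0 = 0.3750
x' = -0.5 + 0.3750·(sin -3.6180 − sin -2.6180) = -0.1405
y' = 1.5 − 0.3750·(cos -3.6180 − cos -2.6180) = 1.5085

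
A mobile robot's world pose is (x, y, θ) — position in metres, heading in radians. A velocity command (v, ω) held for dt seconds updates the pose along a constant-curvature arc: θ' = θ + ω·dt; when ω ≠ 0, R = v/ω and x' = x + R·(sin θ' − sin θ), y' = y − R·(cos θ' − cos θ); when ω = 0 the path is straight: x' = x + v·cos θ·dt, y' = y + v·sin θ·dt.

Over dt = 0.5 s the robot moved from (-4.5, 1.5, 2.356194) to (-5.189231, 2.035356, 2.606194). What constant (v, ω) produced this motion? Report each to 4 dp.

Δθ = 2.606194 − 2.356194 = 0.250000
ω = Δθ/dt = 0.250000/0.5 = 0.5000
R = Δx/(sin θ' − sin θ) = 3.5000
v = R·ω = 3.5000·0.5000 = 1.7500

v = 1.7500, ω = 0.5000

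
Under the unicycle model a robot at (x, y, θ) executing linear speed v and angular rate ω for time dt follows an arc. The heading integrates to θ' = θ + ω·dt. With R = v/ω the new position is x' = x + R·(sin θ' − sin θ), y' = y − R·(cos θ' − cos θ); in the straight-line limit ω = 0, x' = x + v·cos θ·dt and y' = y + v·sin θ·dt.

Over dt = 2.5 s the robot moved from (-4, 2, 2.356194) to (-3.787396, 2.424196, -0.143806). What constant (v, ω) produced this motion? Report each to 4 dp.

v = 0.2500, ω = -1.0000

Δθ = -0.143806 − 2.356194 = -2.500000
ω = Δθ/dt = -2.500000/2.5 = -1.0000
R = −Δy/(cos θ' − cos θ) = -0.2500
v = R·ω = -0.2500·-1.0000 = 0.2500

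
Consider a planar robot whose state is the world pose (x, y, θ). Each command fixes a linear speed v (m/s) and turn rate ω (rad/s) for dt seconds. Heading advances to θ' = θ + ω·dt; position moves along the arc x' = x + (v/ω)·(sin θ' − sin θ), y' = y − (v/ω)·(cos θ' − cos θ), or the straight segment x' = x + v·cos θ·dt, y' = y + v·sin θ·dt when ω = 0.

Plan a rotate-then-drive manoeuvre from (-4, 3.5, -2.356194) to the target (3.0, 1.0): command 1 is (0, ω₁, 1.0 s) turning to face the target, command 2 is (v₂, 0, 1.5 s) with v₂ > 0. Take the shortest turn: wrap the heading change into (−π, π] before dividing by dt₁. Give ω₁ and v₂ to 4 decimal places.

heading to target = atan2(1−3.5, 3−-4) = -0.3430
Δθ = wrap(-0.3430 − -2.3562) = 2.0132; ω₁ = Δθ/dt₁ = 2.0132
distance = √((3−-4)² + (1−3.5)²) = 7.4330; v₂ = distance/dt₂ = 4.9554

ω₁ = 2.0132, v₂ = 4.9554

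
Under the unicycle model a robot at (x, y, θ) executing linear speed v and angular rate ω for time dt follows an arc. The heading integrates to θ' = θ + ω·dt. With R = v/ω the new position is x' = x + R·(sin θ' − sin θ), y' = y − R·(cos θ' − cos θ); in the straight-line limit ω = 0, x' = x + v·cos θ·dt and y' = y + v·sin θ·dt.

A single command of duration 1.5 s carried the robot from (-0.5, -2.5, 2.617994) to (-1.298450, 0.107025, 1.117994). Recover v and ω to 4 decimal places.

Δθ = 1.117994 − 2.617994 = -1.500000
ω = Δθ/dt = -1.500000/1.5 = -1.0000
R = −Δy/(cos θ' − cos θ) = -2.0000
v = R·ω = -2.0000·-1.0000 = 2.0000

v = 2.0000, ω = -1.0000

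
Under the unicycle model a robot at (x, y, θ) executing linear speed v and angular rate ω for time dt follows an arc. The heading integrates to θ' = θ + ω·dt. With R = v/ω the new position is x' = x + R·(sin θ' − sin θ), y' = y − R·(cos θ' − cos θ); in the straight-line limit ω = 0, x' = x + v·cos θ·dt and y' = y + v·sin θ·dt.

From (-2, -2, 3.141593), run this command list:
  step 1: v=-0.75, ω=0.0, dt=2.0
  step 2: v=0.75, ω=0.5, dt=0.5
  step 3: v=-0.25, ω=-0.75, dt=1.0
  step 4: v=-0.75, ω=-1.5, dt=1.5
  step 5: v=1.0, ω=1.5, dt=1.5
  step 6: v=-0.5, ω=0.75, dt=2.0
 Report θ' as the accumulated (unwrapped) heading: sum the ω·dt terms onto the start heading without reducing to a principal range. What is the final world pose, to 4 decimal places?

(0.2681, -1.5519, 4.1416)

step 1: θ'=3.1416 (straight) → pose (-0.5000, -2.0000, 3.1416)
step 2: θ'=3.3916 (R=1.5000) → pose (-0.8711, -2.0466, 3.3916)
step 3: θ'=2.6416 (R=0.3333) → pose (-0.6288, -2.0771, 2.6416)
step 4: θ'=0.3916 (R=0.5000) → pose (-0.6777, -2.9780, 0.3916)
step 5: θ'=2.6416 (R=0.6667) → pose (-0.6125, -1.7768, 2.6416)
step 6: θ'=4.1416 (R=-0.6667) → pose (0.2681, -1.5519, 4.1416)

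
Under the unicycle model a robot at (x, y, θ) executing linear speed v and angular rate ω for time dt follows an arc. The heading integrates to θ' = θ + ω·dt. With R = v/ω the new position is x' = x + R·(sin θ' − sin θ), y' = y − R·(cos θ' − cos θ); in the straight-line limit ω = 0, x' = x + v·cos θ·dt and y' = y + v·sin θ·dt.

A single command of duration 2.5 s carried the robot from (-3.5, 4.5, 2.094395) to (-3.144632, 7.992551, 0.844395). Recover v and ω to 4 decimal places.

v = 1.5000, ω = -0.5000

Δθ = 0.844395 − 2.094395 = -1.250000
ω = Δθ/dt = -1.250000/2.5 = -0.5000
R = −Δy/(cos θ' − cos θ) = -3.0000
v = R·ω = -3.0000·-0.5000 = 1.5000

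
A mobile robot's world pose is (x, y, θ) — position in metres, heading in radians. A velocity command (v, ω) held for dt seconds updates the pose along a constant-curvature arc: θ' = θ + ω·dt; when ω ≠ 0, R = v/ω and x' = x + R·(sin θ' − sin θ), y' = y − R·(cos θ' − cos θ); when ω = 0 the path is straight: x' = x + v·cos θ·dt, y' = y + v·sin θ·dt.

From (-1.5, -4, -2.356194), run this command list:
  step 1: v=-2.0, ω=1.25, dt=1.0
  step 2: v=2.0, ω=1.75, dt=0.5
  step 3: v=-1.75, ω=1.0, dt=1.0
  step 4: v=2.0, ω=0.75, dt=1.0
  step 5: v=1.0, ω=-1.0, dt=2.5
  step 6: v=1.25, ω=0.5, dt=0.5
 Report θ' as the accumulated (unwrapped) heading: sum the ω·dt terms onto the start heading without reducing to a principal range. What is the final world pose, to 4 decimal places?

(0.9884, -1.3865, -0.7312)

step 1: θ'=-1.1062 (R=-1.6000) → pose (-1.2010, -2.1517, -1.1062)
step 2: θ'=-0.2312 (R=1.1429) → pose (-0.4411, -2.7521, -0.2312)
step 3: θ'=0.7688 (R=-1.7500) → pose (-2.0589, -3.1977, 0.7688)
step 4: θ'=1.5188 (R=2.6667) → pose (-1.2499, -1.4197, 1.5188)
step 5: θ'=-0.9812 (R=-1.0000) → pose (0.5799, -0.9156, -0.9812)
step 6: θ'=-0.7312 (R=2.5000) → pose (0.9884, -1.3865, -0.7312)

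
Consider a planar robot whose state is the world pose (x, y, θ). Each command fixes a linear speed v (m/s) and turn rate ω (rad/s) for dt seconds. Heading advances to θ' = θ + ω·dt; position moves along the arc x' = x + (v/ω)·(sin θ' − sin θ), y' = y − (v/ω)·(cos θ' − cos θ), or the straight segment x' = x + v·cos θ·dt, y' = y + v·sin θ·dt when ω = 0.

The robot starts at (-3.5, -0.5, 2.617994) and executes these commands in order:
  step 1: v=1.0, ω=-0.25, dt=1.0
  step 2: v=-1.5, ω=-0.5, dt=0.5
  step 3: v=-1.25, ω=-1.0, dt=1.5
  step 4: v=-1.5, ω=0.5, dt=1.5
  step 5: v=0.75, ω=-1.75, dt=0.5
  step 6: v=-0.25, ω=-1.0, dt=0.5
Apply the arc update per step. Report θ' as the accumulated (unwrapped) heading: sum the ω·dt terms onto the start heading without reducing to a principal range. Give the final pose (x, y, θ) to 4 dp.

step 1: θ'=2.3680 (R=-4.0000) → pose (-4.2949, 0.1025, 2.3680)
step 2: θ'=2.1180 (R=3.0000) → pose (-3.8290, -0.4828, 2.1180)
step 3: θ'=0.6180 (R=1.2500) → pose (-4.1723, -2.1520, 0.6180)
step 4: θ'=1.3680 (R=-3.0000) → pose (-5.3726, -3.9929, 1.3680)
step 5: θ'=0.4930 (R=-0.4286) → pose (-5.1556, -3.7017, 0.4930)
step 6: θ'=-0.0070 (R=0.2500) → pose (-5.2757, -3.7314, -0.0070)

(-5.2757, -3.7314, -0.0070)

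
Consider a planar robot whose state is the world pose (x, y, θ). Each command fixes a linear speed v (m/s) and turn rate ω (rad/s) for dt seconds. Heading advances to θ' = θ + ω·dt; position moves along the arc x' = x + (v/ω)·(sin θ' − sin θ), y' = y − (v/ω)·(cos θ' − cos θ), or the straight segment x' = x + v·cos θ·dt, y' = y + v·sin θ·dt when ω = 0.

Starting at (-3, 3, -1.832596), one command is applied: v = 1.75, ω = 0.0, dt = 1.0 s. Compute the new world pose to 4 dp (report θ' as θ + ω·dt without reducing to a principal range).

(-3.4529, 1.3096, -1.8326)

θ' = -1.8326 + 0.0·1.0 = -1.8326
ω = 0 → straight: x' = -3 + 1.75·cos(-1.8326)·1.0 = -3.4529
y' = 3 + 1.75·sin(-1.8326)·1.0 = 1.3096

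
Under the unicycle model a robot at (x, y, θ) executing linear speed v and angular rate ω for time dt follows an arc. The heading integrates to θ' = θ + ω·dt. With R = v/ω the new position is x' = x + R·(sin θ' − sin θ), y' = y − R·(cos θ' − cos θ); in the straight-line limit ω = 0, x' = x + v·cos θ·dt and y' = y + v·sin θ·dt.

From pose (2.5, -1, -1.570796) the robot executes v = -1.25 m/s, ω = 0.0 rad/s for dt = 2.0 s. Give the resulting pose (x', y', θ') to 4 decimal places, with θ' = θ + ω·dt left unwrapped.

(2.5000, 1.5000, -1.5708)

θ' = -1.5708 + 0.0·2.0 = -1.5708
ω = 0 → straight: x' = 2.5 + -1.25·cos(-1.5708)·2.0 = 2.5000
y' = -1 + -1.25·sin(-1.5708)·2.0 = 1.5000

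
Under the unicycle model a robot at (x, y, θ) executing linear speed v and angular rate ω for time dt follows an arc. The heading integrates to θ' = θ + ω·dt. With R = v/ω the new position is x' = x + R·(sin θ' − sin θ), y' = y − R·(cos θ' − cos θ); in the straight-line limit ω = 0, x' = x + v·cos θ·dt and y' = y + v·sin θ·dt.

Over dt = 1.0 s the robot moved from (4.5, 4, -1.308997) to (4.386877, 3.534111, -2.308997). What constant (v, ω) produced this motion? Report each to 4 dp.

Δθ = -2.308997 − -1.308997 = -1.000000
ω = Δθ/dt = -1.000000/1.0 = -1.0000
R = −Δy/(cos θ' − cos θ) = -0.5000
v = R·ω = -0.5000·-1.0000 = 0.5000

v = 0.5000, ω = -1.0000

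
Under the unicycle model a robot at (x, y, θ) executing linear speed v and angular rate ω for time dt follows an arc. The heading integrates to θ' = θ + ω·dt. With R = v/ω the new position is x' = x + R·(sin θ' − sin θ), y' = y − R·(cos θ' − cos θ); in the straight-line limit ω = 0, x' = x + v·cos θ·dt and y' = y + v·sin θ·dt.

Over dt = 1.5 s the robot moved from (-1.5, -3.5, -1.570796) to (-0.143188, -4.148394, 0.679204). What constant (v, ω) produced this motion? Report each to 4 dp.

v = 1.2500, ω = 1.5000

Δθ = 0.679204 − -1.570796 = 2.250000
ω = Δθ/dt = 2.250000/1.5 = 1.5000
R = Δx/(sin θ' − sin θ) = 0.8333
v = R·ω = 0.8333·1.5000 = 1.2500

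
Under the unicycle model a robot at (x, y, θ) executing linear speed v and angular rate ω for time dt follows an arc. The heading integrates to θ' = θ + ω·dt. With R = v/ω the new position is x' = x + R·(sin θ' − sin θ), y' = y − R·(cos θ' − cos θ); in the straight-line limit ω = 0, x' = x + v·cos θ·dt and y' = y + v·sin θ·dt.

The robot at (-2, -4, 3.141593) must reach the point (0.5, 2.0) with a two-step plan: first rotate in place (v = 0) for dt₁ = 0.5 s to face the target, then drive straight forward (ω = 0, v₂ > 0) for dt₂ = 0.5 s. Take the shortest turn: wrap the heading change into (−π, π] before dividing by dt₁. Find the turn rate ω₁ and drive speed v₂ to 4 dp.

ω₁ = -3.9312, v₂ = 13.0000

heading to target = atan2(2−-4, 0.5−-2) = 1.1760
Δθ = wrap(1.1760 − 3.1416) = -1.9656; ω₁ = Δθ/dt₁ = -3.9312
distance = √((0.5−-2)² + (2−-4)²) = 6.5000; v₂ = distance/dt₂ = 13.0000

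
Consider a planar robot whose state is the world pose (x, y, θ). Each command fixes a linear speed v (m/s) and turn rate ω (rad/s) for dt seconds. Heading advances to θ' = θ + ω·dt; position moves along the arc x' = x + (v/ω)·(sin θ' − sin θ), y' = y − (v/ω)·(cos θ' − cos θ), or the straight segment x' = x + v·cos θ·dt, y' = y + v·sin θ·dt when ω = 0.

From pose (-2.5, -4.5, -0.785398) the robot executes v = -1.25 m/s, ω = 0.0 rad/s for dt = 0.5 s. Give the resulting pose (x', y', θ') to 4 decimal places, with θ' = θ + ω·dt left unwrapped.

(-2.9419, -4.0581, -0.7854)

θ' = -0.7854 + 0.0·0.5 = -0.7854
ω = 0 → straight: x' = -2.5 + -1.25·cos(-0.7854)·0.5 = -2.9419
y' = -4.5 + -1.25·sin(-0.7854)·0.5 = -4.0581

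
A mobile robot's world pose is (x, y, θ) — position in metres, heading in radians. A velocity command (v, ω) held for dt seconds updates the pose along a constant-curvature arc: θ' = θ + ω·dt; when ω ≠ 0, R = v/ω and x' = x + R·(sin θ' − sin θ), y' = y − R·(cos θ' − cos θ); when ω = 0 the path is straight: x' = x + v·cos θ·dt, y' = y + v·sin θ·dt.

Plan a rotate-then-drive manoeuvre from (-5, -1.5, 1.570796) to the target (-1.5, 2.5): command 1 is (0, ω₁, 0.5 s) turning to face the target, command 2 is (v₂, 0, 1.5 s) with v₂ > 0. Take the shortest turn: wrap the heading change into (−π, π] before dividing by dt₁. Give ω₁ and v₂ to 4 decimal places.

ω₁ = -1.4377, v₂ = 3.5434

heading to target = atan2(2.5−-1.5, -1.5−-5) = 0.8520
Δθ = wrap(0.8520 − 1.5708) = -0.7188; ω₁ = Δθ/dt₁ = -1.4377
distance = √((-1.5−-5)² + (2.5−-1.5)²) = 5.3151; v₂ = distance/dt₂ = 3.5434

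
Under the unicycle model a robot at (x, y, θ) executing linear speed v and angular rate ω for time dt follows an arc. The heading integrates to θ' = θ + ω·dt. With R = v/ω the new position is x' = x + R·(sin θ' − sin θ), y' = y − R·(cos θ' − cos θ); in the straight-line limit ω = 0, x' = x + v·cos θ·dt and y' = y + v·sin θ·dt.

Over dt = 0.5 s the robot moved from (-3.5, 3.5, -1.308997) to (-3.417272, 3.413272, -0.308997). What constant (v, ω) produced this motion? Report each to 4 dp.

v = 0.2500, ω = 2.0000

Δθ = -0.308997 − -1.308997 = 1.000000
ω = Δθ/dt = 1.000000/0.5 = 2.0000
R = −Δy/(cos θ' − cos θ) = 0.1250
v = R·ω = 0.1250·2.0000 = 0.2500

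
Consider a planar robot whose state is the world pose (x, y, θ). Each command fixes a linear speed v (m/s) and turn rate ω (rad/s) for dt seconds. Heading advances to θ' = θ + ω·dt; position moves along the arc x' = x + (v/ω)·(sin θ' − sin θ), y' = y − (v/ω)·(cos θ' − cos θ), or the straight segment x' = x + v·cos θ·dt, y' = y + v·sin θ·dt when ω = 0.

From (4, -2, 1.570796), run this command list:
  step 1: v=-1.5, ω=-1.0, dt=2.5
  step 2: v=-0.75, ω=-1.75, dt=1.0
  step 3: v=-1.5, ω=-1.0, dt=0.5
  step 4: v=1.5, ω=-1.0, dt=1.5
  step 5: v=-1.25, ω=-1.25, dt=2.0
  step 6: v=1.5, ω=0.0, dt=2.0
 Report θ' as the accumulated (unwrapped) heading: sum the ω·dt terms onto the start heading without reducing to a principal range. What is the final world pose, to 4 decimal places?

step 1: θ'=-0.9292 (R=1.5000) → pose (1.2983, -2.8977, -0.9292)
step 2: θ'=-2.6792 (R=0.4286) → pose (1.4505, -2.2577, -2.6792)
step 3: θ'=-3.1792 (R=1.5000) → pose (2.1760, -2.1012, -3.1792)
step 4: θ'=-4.6792 (R=-1.5000) → pose (0.7332, -0.6520, -4.6792)
step 5: θ'=-7.1792 (R=1.0000) → pose (-1.0471, -1.3099, -7.1792)
step 6: θ'=-7.1792 (straight) → pose (0.8271, -3.6525, -7.1792)

(0.8271, -3.6525, -7.1792)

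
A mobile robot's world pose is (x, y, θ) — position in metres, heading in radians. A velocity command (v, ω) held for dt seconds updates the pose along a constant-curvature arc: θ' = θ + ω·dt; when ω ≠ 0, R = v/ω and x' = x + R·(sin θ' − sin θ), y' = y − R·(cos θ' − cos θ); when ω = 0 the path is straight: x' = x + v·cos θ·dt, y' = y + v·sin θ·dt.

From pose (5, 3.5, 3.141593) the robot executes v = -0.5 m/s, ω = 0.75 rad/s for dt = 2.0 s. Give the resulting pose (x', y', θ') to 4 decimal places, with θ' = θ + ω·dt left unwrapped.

(5.6650, 4.1195, 4.6416)

θ' = 3.1416 + 0.75·2.0 = 4.6416
R = v/ω = -0.5/0.75 = -0.6667
x' = 5 + -0.6667·(sin 4.6416 − sin 3.1416) = 5.6650
y' = 3.5 − -0.6667·(cos 4.6416 − cos 3.1416) = 4.1195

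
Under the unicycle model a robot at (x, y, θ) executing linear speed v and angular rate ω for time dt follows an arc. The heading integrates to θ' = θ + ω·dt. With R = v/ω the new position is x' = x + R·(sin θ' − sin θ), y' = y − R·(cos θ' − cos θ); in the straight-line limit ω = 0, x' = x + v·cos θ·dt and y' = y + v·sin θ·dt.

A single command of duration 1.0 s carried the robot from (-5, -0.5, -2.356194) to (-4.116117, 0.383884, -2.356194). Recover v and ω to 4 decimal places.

v = -1.2500, ω = 0.0000

Δθ = -2.356194 − -2.356194 = 0.000000
ω = Δθ/dt = 0.000000/1.0 = 0.0000
ω = 0 → v = (Δx·cos θ + Δy·sin θ)/dt = -1.2500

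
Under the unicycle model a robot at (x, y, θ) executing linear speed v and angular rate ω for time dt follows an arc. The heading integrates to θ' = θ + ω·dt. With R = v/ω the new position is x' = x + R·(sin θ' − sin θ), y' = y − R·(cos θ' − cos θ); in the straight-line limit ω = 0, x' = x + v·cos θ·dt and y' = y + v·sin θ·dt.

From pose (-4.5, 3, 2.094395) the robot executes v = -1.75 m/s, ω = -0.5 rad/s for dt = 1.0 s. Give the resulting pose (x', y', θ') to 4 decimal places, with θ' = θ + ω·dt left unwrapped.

(-4.0321, 1.3326, 1.5944)

θ' = 2.0944 + -0.5·1.0 = 1.5944
R = v/ω = -1.75/-0.5 = 3.5000
x' = -4.5 + 3.5000·(sin 1.5944 − sin 2.0944) = -4.0321
y' = 3 − 3.5000·(cos 1.5944 − cos 2.0944) = 1.3326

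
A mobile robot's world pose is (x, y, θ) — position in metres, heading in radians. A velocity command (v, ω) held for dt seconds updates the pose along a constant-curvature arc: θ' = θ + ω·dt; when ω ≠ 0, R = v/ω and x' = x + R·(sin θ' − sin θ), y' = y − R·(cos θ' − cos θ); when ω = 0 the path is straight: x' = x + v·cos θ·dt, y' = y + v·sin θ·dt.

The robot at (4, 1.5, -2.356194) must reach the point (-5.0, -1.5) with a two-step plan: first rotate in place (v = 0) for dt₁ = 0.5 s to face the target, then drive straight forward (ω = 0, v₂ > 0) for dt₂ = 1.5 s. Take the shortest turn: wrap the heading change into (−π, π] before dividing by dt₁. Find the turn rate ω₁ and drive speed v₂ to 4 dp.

ω₁ = -0.9273, v₂ = 6.3246

heading to target = atan2(-1.5−1.5, -5−4) = -2.8198
Δθ = wrap(-2.8198 − -2.3562) = -0.4636; ω₁ = Δθ/dt₁ = -0.9273
distance = √((-5−4)² + (-1.5−1.5)²) = 9.4868; v₂ = distance/dt₂ = 6.3246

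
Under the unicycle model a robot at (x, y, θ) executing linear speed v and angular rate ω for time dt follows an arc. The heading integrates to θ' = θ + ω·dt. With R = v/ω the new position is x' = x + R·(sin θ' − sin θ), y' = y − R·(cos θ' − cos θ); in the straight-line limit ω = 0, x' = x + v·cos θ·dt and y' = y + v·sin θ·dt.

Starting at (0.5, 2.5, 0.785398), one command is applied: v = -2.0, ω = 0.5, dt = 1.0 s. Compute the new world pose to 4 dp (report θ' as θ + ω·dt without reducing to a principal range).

(-0.5098, 0.7977, 1.2854)

θ' = 0.7854 + 0.5·1.0 = 1.2854
R = v/ω = -2.0/0.5 = -4.0000
x' = 0.5 + -4.0000·(sin 1.2854 − sin 0.7854) = -0.5098
y' = 2.5 − -4.0000·(cos 1.2854 − cos 0.7854) = 0.7977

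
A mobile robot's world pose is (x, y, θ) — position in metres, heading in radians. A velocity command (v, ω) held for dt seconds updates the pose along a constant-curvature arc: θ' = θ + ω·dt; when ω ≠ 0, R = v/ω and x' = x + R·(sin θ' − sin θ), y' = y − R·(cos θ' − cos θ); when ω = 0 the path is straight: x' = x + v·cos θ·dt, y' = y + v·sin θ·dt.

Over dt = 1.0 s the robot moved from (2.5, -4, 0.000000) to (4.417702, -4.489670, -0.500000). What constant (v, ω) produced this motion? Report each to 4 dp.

v = 2.0000, ω = -0.5000

Δθ = -0.500000 − 0.000000 = -0.500000
ω = Δθ/dt = -0.500000/1.0 = -0.5000
R = Δx/(sin θ' − sin θ) = -4.0000
v = R·ω = -4.0000·-0.5000 = 2.0000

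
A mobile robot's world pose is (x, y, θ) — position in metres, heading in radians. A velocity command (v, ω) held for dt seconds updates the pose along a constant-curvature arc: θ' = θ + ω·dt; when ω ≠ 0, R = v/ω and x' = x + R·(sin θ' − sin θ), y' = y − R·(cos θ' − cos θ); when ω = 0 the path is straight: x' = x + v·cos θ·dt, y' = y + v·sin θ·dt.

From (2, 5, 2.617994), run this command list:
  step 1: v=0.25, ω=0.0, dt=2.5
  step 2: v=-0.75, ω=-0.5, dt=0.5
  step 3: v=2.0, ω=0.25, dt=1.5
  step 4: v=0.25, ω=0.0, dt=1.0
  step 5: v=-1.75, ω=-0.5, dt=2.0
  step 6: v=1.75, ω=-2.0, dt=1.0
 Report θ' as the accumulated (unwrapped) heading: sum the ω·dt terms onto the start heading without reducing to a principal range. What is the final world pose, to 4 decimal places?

(2.2160, 5.2035, -0.2570)

step 1: θ'=2.6180 (straight) → pose (1.4587, 5.3125, 2.6180)
step 2: θ'=2.3680 (R=1.5000) → pose (1.7568, 5.0866, 2.3680)
step 3: θ'=2.7430 (R=8.0000) → pose (-0.7279, 6.7362, 2.7430)
step 4: θ'=2.7430 (straight) → pose (-0.9583, 6.8332, 2.7430)
step 5: θ'=1.7430 (R=3.5000) → pose (1.1315, 4.2073, 1.7430)
step 6: θ'=-0.2570 (R=-0.8750) → pose (2.2160, 5.2035, -0.2570)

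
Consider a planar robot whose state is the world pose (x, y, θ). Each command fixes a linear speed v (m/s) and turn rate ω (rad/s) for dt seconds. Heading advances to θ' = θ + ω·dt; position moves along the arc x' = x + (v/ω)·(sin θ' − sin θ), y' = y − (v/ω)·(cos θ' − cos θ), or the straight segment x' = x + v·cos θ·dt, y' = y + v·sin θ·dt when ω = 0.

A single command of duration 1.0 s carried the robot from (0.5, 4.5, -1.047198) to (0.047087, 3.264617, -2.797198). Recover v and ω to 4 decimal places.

v = 1.5000, ω = -1.7500

Δθ = -2.797198 − -1.047198 = -1.750000
ω = Δθ/dt = -1.750000/1.0 = -1.7500
R = −Δy/(cos θ' − cos θ) = -0.8571
v = R·ω = -0.8571·-1.7500 = 1.5000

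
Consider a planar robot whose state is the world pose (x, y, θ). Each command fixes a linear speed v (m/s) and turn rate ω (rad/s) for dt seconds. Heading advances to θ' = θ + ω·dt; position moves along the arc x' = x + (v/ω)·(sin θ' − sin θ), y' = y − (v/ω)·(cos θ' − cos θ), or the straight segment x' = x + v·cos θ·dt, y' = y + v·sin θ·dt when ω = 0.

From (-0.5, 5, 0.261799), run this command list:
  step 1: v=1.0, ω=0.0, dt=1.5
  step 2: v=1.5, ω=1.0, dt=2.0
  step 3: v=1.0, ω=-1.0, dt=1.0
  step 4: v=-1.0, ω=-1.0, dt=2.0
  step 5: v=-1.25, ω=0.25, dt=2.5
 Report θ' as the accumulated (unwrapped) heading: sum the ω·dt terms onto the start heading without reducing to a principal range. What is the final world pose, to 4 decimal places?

(-2.8911, 9.5685, -0.1132)

step 1: θ'=0.2618 (straight) → pose (0.9489, 5.3882, 0.2618)
step 2: θ'=2.2618 (R=1.5000) → pose (1.7166, 7.7931, 2.2618)
step 3: θ'=1.2618 (R=-1.0000) → pose (1.5345, 8.7345, 1.2618)
step 4: θ'=-0.7382 (R=1.0000) → pose (-0.0911, 8.2989, -0.7382)
step 5: θ'=-0.1132 (R=-5.0000) → pose (-2.8911, 9.5685, -0.1132)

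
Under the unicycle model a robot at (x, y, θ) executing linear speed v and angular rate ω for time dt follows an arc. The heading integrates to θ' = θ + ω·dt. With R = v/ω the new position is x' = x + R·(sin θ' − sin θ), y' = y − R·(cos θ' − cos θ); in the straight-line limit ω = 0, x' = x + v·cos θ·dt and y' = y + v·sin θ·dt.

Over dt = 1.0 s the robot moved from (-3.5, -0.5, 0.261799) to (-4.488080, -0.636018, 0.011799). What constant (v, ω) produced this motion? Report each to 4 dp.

Δθ = 0.011799 − 0.261799 = -0.250000
ω = Δθ/dt = -0.250000/1.0 = -0.2500
R = Δx/(sin θ' − sin θ) = 4.0000
v = R·ω = 4.0000·-0.2500 = -1.0000

v = -1.0000, ω = -0.2500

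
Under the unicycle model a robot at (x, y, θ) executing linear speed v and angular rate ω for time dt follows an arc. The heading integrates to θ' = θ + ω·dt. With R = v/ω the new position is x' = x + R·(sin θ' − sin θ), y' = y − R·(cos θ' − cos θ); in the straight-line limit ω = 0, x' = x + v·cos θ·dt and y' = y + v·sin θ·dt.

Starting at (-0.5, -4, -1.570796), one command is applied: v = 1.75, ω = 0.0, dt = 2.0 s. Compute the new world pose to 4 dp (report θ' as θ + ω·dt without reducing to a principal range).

θ' = -1.5708 + 0.0·2.0 = -1.5708
ω = 0 → straight: x' = -0.5 + 1.75·cos(-1.5708)·2.0 = -0.5000
y' = -4 + 1.75·sin(-1.5708)·2.0 = -7.5000

(-0.5000, -7.5000, -1.5708)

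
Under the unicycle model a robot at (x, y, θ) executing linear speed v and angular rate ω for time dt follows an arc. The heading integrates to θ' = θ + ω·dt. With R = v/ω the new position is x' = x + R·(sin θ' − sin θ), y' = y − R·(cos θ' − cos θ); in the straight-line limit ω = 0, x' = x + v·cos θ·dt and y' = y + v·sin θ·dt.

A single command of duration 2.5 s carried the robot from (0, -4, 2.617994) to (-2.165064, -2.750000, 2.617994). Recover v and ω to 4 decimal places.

Δθ = 2.617994 − 2.617994 = 0.000000
ω = Δθ/dt = 0.000000/2.5 = 0.0000
ω = 0 → v = (Δx·cos θ + Δy·sin θ)/dt = 1.0000

v = 1.0000, ω = 0.0000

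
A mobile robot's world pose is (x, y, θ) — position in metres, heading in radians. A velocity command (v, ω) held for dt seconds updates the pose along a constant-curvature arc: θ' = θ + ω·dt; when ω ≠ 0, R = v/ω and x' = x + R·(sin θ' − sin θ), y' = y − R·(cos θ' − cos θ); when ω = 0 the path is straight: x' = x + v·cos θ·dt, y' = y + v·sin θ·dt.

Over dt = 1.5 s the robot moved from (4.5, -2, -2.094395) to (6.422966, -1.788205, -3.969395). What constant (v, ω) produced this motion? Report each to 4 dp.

v = -1.5000, ω = -1.2500

Δθ = -3.969395 − -2.094395 = -1.875000
ω = Δθ/dt = -1.875000/1.5 = -1.2500
R = Δx/(sin θ' − sin θ) = 1.2000
v = R·ω = 1.2000·-1.2500 = -1.5000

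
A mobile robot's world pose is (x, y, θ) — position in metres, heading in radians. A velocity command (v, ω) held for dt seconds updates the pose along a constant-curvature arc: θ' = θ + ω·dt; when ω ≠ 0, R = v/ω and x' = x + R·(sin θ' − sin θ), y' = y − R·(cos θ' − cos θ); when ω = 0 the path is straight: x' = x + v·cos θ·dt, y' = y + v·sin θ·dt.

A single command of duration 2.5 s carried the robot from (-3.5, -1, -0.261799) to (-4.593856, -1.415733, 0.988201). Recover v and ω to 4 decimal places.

v = -0.5000, ω = 0.5000

Δθ = 0.988201 − -0.261799 = 1.250000
ω = Δθ/dt = 1.250000/2.5 = 0.5000
R = Δx/(sin θ' − sin θ) = -1.0000
v = R·ω = -1.0000·0.5000 = -0.5000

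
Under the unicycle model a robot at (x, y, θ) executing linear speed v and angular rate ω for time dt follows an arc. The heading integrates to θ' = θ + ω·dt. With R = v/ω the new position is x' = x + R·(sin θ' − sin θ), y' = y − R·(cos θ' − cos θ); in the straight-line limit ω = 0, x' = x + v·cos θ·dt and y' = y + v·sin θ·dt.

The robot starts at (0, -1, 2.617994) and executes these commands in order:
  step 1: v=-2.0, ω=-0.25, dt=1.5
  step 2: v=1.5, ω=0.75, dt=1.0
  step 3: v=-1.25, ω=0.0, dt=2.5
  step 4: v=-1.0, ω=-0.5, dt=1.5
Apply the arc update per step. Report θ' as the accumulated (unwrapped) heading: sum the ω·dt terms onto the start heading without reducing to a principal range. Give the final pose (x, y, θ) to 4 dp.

(5.3502, -3.4092, 2.2430)

step 1: θ'=2.2430 (R=8.0000) → pose (2.2596, -2.9465, 2.2430)
step 2: θ'=2.9930 (R=2.0000) → pose (0.9908, -2.2140, 2.9930)
step 3: θ'=2.9930 (straight) → pose (4.0814, -2.6767, 2.9930)
step 4: θ'=2.2430 (R=2.0000) → pose (5.3502, -3.4092, 2.2430)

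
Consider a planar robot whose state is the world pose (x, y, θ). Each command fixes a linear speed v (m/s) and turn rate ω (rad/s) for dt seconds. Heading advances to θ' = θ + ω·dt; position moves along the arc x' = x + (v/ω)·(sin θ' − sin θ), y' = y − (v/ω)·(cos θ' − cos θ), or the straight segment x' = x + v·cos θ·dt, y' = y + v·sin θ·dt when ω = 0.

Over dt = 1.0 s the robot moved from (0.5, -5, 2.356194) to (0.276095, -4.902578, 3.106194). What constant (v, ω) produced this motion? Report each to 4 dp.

Δθ = 3.106194 − 2.356194 = 0.750000
ω = Δθ/dt = 0.750000/1.0 = 0.7500
R = Δx/(sin θ' − sin θ) = 0.3333
v = R·ω = 0.3333·0.7500 = 0.2500

v = 0.2500, ω = 0.7500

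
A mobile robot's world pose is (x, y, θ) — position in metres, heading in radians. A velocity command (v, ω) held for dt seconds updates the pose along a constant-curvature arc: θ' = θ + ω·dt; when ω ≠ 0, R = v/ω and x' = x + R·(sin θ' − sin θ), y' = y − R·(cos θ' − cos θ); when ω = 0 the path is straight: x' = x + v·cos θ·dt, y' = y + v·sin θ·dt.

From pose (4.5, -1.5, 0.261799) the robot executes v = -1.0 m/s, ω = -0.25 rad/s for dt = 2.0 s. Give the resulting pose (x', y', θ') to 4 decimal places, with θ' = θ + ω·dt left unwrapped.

(2.5209, -1.5234, -0.2382)

θ' = 0.2618 + -0.25·2.0 = -0.2382
R = v/ω = -1.0/-0.25 = 4.0000
x' = 4.5 + 4.0000·(sin -0.2382 − sin 0.2618) = 2.5209
y' = -1.5 − 4.0000·(cos -0.2382 − cos 0.2618) = -1.5234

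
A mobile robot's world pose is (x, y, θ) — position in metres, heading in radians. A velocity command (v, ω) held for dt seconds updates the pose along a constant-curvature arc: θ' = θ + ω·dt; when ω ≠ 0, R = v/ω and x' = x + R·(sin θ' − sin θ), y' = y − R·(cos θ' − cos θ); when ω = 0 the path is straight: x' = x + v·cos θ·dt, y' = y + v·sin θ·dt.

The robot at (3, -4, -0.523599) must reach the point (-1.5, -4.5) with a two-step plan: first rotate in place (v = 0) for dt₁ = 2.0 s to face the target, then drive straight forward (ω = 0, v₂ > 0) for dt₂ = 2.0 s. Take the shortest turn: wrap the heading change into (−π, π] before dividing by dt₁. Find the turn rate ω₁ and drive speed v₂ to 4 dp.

heading to target = atan2(-4.5−-4, -1.5−3) = -3.0309
Δθ = wrap(-3.0309 − -0.5236) = -2.5073; ω₁ = Δθ/dt₁ = -1.2537
distance = √((-1.5−3)² + (-4.5−-4)²) = 4.5277; v₂ = distance/dt₂ = 2.2638

ω₁ = -1.2537, v₂ = 2.2638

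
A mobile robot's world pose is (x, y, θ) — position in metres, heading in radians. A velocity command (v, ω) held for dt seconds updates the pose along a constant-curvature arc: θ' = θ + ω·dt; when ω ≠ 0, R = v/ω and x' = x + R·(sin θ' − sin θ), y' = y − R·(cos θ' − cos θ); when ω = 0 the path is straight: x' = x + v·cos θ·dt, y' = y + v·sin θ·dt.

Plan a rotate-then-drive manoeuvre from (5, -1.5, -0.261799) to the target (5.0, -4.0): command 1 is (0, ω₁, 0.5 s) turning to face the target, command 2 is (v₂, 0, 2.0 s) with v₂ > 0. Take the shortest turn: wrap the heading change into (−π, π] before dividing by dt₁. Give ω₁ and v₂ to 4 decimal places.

ω₁ = -2.6180, v₂ = 1.2500

heading to target = atan2(-4−-1.5, 5−5) = -1.5708
Δθ = wrap(-1.5708 − -0.2618) = -1.3090; ω₁ = Δθ/dt₁ = -2.6180
distance = √((5−5)² + (-4−-1.5)²) = 2.5000; v₂ = distance/dt₂ = 1.2500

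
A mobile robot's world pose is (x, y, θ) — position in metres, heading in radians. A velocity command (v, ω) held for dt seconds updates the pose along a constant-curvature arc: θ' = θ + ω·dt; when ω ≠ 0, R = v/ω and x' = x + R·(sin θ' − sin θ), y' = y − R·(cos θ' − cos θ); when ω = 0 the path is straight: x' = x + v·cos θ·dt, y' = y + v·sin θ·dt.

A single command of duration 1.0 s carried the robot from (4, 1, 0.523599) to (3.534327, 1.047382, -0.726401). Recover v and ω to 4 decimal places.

v = -0.5000, ω = -1.2500

Δθ = -0.726401 − 0.523599 = -1.250000
ω = Δθ/dt = -1.250000/1.0 = -1.2500
R = Δx/(sin θ' − sin θ) = 0.4000
v = R·ω = 0.4000·-1.2500 = -0.5000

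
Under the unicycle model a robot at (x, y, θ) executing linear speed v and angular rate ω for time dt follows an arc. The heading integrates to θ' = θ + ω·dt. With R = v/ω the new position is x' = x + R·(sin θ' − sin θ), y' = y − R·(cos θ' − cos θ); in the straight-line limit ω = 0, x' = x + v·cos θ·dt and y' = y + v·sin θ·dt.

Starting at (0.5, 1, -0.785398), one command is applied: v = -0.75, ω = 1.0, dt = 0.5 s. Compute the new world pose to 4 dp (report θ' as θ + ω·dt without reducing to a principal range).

(0.1808, 1.1893, -0.2854)

θ' = -0.7854 + 1.0·0.5 = -0.2854
R = v/ω = -0.75/1.0 = -0.7500
x' = 0.5 + -0.7500·(sin -0.2854 − sin -0.7854) = 0.1808
y' = 1 − -0.7500·(cos -0.2854 − cos -0.7854) = 1.1893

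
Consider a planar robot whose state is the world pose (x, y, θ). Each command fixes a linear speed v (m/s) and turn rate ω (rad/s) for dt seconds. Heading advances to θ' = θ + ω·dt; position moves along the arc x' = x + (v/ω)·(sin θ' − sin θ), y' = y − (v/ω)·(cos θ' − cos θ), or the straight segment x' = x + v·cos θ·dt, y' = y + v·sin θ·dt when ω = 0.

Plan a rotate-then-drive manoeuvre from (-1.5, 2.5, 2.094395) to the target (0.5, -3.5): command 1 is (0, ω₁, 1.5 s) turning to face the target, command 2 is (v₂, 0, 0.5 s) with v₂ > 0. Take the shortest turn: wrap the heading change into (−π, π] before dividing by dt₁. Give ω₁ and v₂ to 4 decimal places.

heading to target = atan2(-3.5−2.5, 0.5−-1.5) = -1.2490
Δθ = wrap(-1.2490 − 2.0944) = 2.9397; ω₁ = Δθ/dt₁ = 1.9598
distance = √((0.5−-1.5)² + (-3.5−2.5)²) = 6.3246; v₂ = distance/dt₂ = 12.6491

ω₁ = 1.9598, v₂ = 12.6491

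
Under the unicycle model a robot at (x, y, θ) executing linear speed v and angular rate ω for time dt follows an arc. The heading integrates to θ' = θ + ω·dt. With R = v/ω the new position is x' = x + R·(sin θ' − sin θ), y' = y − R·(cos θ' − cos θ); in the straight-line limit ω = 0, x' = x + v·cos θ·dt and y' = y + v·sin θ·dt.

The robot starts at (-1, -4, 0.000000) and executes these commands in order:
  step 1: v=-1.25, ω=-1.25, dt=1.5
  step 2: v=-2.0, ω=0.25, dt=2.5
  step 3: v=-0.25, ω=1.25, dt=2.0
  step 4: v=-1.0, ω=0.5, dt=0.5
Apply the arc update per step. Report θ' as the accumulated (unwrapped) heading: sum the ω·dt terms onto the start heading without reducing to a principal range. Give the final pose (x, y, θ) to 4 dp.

step 1: θ'=-1.8750 (R=1.0000) → pose (-1.9541, -2.7005, -1.8750)
step 2: θ'=-1.2500 (R=-8.0000) → pose (-1.9949, 2.2184, -1.2500)
step 3: θ'=1.2500 (R=-0.2000) → pose (-2.3745, 2.2184, 1.2500)
step 4: θ'=1.5000 (R=-2.0000) → pose (-2.4715, 1.7292, 1.5000)

(-2.4715, 1.7292, 1.5000)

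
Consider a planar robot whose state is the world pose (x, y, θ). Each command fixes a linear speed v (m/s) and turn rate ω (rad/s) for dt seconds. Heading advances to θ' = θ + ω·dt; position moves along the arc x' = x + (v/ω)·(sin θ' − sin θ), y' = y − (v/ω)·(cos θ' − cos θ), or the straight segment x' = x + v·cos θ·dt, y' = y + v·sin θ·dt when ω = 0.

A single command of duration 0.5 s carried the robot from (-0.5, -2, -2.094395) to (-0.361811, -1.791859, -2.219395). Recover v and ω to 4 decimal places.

Δθ = -2.219395 − -2.094395 = -0.125000
ω = Δθ/dt = -0.125000/0.5 = -0.2500
R = −Δy/(cos θ' − cos θ) = 2.0000
v = R·ω = 2.0000·-0.2500 = -0.5000

v = -0.5000, ω = -0.2500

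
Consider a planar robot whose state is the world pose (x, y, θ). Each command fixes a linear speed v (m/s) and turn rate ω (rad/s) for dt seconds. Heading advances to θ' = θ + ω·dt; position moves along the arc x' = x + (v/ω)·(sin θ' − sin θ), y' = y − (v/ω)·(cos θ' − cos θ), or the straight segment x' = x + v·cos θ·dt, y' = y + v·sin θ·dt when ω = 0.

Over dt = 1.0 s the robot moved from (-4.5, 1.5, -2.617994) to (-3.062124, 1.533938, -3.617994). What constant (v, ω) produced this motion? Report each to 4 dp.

Δθ = -3.617994 − -2.617994 = -1.000000
ω = Δθ/dt = -1.000000/1.0 = -1.0000
R = Δx/(sin θ' − sin θ) = 1.5000
v = R·ω = 1.5000·-1.0000 = -1.5000

v = -1.5000, ω = -1.0000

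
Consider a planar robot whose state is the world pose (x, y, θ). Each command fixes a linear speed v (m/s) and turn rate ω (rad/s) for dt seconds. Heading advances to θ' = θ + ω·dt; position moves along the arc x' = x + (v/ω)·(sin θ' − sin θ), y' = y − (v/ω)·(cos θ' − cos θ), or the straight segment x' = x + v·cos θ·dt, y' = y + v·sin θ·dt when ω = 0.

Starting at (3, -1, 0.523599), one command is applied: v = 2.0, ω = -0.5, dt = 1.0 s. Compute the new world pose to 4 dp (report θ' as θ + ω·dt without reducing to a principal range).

θ' = 0.5236 + -0.5·1.0 = 0.0236
R = v/ω = 2.0/-0.5 = -4.0000
x' = 3 + -4.0000·(sin 0.0236 − sin 0.5236) = 4.9056
y' = -1 − -4.0000·(cos 0.0236 − cos 0.5236) = -0.4652

(4.9056, -0.4652, 0.0236)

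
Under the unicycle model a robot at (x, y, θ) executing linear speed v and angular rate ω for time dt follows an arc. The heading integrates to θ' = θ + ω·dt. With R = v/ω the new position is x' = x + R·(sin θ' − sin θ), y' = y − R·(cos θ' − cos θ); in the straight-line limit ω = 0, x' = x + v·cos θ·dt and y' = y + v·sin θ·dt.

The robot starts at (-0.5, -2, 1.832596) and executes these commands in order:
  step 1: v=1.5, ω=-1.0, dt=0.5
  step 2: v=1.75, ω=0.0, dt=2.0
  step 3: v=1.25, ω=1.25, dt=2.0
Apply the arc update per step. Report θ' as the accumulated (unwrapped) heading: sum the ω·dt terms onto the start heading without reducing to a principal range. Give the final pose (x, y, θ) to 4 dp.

(-1.2920, 3.1499, 3.8326)

step 1: θ'=1.3326 (R=-1.5000) → pose (-0.5088, -1.2578, 1.3326)
step 2: θ'=1.3326 (straight) → pose (0.3171, 2.1433, 1.3326)
step 3: θ'=3.8326 (R=1.0000) → pose (-1.2920, 3.1499, 3.8326)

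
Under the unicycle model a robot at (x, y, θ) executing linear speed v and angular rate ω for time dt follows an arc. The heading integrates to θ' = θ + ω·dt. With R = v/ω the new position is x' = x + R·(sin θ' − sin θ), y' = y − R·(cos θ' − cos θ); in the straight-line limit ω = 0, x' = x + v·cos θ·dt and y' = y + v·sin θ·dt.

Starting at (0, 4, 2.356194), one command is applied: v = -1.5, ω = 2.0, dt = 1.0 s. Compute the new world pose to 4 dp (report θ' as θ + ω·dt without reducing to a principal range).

(1.2333, 4.2688, 4.3562)

θ' = 2.3562 + 2.0·1.0 = 4.3562
R = v/ω = -1.5/2.0 = -0.7500
x' = 0 + -0.7500·(sin 4.3562 − sin 2.3562) = 1.2333
y' = 4 − -0.7500·(cos 4.3562 − cos 2.3562) = 4.2688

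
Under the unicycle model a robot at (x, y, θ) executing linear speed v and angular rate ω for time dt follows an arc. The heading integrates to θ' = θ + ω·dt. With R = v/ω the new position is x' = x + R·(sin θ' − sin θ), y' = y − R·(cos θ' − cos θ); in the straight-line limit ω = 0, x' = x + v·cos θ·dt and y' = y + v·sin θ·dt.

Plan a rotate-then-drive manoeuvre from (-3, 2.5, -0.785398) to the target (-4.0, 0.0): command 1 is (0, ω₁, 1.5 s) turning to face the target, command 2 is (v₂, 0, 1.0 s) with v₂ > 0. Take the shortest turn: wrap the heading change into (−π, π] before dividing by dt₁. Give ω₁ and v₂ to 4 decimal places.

heading to target = atan2(0−2.5, -4−-3) = -1.9513
Δθ = wrap(-1.9513 − -0.7854) = -1.1659; ω₁ = Δθ/dt₁ = -0.7773
distance = √((-4−-3)² + (0−2.5)²) = 2.6926; v₂ = distance/dt₂ = 2.6926

ω₁ = -0.7773, v₂ = 2.6926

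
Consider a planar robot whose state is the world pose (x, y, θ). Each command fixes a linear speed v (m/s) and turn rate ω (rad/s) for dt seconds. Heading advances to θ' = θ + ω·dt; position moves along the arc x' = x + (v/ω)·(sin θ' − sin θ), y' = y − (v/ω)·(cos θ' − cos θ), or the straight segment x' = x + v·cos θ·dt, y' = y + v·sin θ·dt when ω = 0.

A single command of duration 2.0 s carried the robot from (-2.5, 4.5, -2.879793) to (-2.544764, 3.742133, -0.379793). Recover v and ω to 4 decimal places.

Δθ = -0.379793 − -2.879793 = 2.500000
ω = Δθ/dt = 2.500000/2.0 = 1.2500
R = −Δy/(cos θ' − cos θ) = 0.4000
v = R·ω = 0.4000·1.2500 = 0.5000

v = 0.5000, ω = 1.2500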